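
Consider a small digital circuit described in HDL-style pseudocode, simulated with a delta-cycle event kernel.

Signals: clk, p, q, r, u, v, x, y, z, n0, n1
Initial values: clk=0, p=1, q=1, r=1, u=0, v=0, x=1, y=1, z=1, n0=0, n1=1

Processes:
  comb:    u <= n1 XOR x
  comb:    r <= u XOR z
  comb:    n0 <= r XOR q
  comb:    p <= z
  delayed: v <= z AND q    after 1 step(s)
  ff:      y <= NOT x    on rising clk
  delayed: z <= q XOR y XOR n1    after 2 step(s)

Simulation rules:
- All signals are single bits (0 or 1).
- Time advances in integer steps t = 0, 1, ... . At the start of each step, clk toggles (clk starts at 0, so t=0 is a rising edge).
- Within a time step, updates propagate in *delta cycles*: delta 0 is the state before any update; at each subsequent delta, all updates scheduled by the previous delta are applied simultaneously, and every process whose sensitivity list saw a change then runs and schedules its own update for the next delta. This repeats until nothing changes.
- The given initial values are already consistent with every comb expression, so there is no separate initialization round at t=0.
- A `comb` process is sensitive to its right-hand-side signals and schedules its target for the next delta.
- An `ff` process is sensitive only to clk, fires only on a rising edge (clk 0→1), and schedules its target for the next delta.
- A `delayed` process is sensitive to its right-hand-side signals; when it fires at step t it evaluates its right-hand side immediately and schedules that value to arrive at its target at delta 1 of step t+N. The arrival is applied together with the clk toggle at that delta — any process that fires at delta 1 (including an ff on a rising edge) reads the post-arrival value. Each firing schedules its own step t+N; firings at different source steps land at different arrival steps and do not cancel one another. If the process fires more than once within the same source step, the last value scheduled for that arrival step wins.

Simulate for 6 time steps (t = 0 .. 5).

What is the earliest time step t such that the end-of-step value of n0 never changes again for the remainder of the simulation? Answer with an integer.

2

[bits: z,x,r,u,q,n1,p,clk,v,n0,y]
t=0: Δ0=11101110001 Δ1=11101111001 Δ2=11101111000 | 2Δ
t=1: Δ0=11101111000 Δ1=11101110000 | 1Δ
t=2: Δ0=11101110000 Δ1=01101111000 Δ2=01001101000 Δ3=01001101010 | 3Δ
t=3: Δ0=01001101010 Δ1=01001100010 | 1Δ
t=4: Δ0=01001100010 Δ1=01001101010 | 1Δ
t=5: Δ0=01001101010 Δ1=01001100010 | 1Δ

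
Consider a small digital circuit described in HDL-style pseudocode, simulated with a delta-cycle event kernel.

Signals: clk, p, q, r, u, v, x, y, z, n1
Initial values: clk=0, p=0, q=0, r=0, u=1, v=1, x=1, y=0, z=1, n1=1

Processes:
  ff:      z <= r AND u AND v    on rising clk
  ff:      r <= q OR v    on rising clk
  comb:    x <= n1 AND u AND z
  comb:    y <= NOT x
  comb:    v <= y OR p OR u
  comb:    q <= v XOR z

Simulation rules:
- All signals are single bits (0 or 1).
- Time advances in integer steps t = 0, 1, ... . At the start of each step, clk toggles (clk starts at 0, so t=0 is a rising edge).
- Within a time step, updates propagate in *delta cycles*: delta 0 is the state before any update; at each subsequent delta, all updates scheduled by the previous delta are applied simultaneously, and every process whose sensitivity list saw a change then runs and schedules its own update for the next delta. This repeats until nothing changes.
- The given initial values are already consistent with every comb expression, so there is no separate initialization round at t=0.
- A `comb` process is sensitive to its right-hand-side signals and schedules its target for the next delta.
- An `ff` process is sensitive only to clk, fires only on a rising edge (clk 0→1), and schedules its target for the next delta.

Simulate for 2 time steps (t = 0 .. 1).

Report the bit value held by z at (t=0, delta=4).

[bits: p,n1,clk,r,x,u,y,z,q,v]
t=0: Δ0=0100110101 Δ1=0110110101 Δ2=0111110001 Δ3=0111010011 Δ4=0111011011 | 4Δ
t=1: Δ0=0111011011 Δ1=0101011011 | 1Δ

0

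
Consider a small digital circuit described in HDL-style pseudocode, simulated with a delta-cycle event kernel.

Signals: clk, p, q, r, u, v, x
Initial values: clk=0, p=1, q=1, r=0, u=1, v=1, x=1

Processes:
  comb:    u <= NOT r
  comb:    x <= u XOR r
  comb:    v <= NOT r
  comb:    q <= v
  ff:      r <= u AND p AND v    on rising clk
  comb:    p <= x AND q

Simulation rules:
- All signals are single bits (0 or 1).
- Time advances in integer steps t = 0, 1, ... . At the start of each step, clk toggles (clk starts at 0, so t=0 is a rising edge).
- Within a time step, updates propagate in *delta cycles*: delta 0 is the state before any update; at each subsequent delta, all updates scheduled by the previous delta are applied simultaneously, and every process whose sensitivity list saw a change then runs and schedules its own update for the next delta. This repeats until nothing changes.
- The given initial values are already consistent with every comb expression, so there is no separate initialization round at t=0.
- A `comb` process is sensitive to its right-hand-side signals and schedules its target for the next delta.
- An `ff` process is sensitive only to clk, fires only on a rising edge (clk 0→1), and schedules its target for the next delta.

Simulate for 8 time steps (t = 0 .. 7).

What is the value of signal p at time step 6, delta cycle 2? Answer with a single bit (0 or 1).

0

[bits: q,clk,r,u,x,p,v]
t=0: Δ0=1001111 Δ1=1101111 Δ2=1111111 Δ3=1110010 Δ4=0110100 | 4Δ
t=1: Δ0=0110100 Δ1=0010100 | 1Δ
t=2: Δ0=0010100 Δ1=0110100 Δ2=0100100 Δ3=0101001 Δ4=1101101 Δ5=1101111 | 5Δ
t=3: Δ0=1101111 Δ1=1001111 | 1Δ
t=4: Δ0=1001111 Δ1=1101111 Δ2=1111111 Δ3=1110010 Δ4=0110100 | 4Δ
t=5: Δ0=0110100 Δ1=0010100 | 1Δ
t=6: Δ0=0010100 Δ1=0110100 Δ2=0100100 Δ3=0101001 Δ4=1101101 Δ5=1101111 | 5Δ
t=7: Δ0=1101111 Δ1=1001111 | 1Δ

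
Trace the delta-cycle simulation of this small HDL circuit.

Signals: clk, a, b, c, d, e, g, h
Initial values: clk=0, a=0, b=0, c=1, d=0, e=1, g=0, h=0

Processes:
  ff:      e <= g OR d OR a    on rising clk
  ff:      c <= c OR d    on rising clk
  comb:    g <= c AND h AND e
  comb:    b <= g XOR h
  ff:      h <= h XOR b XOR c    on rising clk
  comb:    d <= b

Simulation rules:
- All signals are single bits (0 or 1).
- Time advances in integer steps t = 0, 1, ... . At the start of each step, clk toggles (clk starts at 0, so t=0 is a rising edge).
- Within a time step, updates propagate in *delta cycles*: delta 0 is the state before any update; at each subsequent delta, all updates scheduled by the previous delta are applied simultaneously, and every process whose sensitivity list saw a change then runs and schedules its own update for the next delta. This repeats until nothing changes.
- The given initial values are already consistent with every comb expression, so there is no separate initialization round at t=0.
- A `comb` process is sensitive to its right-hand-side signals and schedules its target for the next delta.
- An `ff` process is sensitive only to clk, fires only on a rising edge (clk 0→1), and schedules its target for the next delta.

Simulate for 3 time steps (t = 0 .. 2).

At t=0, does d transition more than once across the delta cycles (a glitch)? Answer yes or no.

t=0 Δ0: h=0 b=0 a=0 c=1 d=0 clk=0 e=1 g=0
  Δ1: clk:0→1
  Δ2: h:0→1, e:1→0
  Δ3: b:0→1
  Δ4: d:0→1
  (4Δ to stable)
t=1 Δ0: h=1 b=1 a=0 c=1 d=1 clk=1 e=0 g=0
  Δ1: clk:1→0
  (1Δ to stable)
t=2 Δ0: h=1 b=1 a=0 c=1 d=1 clk=0 e=0 g=0
  Δ1: clk:0→1
  Δ2: e:0→1
  Δ3: g:0→1
  Δ4: b:1→0
  Δ5: d:1→0
  (5Δ to stable)

no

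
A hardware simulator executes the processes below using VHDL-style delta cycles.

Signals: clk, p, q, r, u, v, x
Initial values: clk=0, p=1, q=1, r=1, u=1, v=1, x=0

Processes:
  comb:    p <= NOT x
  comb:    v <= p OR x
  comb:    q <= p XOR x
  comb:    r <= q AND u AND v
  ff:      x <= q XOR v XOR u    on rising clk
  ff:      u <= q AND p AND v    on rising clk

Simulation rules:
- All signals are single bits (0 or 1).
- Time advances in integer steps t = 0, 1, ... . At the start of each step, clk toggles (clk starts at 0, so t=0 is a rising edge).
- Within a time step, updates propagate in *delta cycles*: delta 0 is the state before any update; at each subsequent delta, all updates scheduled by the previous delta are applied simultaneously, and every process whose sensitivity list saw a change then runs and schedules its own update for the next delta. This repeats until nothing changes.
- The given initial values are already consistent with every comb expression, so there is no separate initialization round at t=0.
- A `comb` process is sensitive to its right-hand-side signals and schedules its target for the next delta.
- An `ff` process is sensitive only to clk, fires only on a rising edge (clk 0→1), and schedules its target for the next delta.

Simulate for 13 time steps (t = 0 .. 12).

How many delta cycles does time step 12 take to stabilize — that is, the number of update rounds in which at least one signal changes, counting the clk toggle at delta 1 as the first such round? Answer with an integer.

[bits: u,r,x,clk,q,v,p]
t=0: Δ0=1100111 Δ1=1101111 Δ2=1111111 Δ3=1111010 Δ4=1011110 Δ5=1111110 | 5Δ
t=1: Δ0=1111110 Δ1=1110110 | 1Δ
t=2: Δ0=1110110 Δ1=1111110 Δ2=0111110 Δ3=0011110 | 3Δ
t=3: Δ0=0011110 Δ1=0010110 | 1Δ
t=4: Δ0=0010110 Δ1=0011110 Δ2=0001110 Δ3=0001001 Δ4=0001111 | 4Δ
t=5: Δ0=0001111 Δ1=0000111 | 1Δ
t=6: Δ0=0000111 Δ1=0001111 Δ2=1001111 Δ3=1101111 | 3Δ
t=7: Δ0=1101111 Δ1=1100111 | 1Δ
t=8: Δ0=1100111 Δ1=1101111 Δ2=1111111 Δ3=1111010 Δ4=1011110 Δ5=1111110 | 5Δ
t=9: Δ0=1111110 Δ1=1110110 | 1Δ
t=10: Δ0=1110110 Δ1=1111110 Δ2=0111110 Δ3=0011110 | 3Δ
t=11: Δ0=0011110 Δ1=0010110 | 1Δ
t=12: Δ0=0010110 Δ1=0011110 Δ2=0001110 Δ3=0001001 Δ4=0001111 | 4Δ

4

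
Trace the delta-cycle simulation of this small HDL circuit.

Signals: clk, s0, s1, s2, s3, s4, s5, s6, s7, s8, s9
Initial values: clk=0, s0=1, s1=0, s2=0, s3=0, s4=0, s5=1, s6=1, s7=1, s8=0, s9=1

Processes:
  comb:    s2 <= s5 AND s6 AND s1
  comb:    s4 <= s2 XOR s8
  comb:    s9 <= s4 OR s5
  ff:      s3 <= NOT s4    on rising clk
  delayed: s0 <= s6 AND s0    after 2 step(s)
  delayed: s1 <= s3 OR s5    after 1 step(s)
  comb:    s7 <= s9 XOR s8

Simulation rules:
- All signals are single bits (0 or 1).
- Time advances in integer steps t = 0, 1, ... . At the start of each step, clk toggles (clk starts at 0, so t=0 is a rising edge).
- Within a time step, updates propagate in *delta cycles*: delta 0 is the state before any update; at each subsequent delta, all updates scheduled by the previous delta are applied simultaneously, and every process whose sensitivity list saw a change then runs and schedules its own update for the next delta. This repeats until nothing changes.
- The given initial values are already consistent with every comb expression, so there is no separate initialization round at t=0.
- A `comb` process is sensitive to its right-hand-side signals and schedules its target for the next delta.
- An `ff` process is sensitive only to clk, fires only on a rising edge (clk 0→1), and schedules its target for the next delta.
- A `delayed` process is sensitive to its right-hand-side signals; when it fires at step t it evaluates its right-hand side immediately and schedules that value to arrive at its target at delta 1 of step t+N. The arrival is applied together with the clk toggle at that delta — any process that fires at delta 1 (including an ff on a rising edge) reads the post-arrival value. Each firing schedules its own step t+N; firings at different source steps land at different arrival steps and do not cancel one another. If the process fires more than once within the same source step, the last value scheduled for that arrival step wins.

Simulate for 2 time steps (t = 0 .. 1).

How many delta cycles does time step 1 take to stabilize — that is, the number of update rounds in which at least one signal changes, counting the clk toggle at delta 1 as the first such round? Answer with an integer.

3

[bits: s4,s2,s7,s9,s5,s6,s0,s3,clk,s8,s1]
t=0: Δ0=00111110000 Δ1=00111110100 Δ2=00111111100 | 2Δ
t=1: Δ0=00111111100 Δ1=00111111001 Δ2=01111111001 Δ3=11111111001 | 3Δ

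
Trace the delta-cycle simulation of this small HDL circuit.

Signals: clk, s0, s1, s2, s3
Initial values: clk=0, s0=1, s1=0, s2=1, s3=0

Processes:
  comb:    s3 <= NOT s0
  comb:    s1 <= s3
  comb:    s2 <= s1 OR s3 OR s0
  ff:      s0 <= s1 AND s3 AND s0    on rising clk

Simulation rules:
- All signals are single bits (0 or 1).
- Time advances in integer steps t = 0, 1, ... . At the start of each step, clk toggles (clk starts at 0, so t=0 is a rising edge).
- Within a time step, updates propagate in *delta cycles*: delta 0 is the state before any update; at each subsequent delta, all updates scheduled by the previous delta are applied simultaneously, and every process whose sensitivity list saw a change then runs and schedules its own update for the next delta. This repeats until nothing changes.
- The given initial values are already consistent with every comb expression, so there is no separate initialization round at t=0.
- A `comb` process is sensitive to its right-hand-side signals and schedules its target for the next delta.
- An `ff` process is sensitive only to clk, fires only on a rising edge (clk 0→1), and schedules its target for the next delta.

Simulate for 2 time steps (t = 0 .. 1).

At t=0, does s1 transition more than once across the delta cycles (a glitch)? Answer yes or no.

no

t0.Δ0 s3=0 clk=0 s0=1 s2=1 s1=0
t0.Δ1 s3=0 clk=1 s0=1 s2=1 s1=0
t0.Δ2 s3=0 clk=1 s0=0 s2=1 s1=0
t0.Δ3 s3=1 clk=1 s0=0 s2=0 s1=0
t0.Δ4 s3=1 clk=1 s0=0 s2=1 s1=1
t1.Δ0 s3=1 clk=1 s0=0 s2=1 s1=1
t1.Δ1 s3=1 clk=0 s0=0 s2=1 s1=1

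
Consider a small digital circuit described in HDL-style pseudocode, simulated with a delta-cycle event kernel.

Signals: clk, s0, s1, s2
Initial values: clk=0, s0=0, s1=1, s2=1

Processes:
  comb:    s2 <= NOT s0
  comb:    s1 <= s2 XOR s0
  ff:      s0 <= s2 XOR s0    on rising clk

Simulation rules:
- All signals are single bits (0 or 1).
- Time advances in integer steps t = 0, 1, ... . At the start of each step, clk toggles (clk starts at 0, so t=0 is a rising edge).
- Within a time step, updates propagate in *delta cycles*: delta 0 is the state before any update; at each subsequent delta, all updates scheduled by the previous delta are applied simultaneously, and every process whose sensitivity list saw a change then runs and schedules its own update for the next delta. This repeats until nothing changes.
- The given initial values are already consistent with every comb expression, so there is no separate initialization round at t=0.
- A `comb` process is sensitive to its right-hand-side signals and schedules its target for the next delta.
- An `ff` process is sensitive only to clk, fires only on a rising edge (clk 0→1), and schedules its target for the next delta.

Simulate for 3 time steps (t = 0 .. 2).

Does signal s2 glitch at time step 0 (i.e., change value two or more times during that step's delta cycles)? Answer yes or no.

no

t=0 Δ0: s1=1 clk=0 s2=1 s0=0
  Δ1: clk:0→1
  Δ2: s0:0→1
  Δ3: s1:1→0, s2:1→0
  Δ4: s1:0→1
  (4Δ to stable)
t=1 Δ0: s1=1 clk=1 s2=0 s0=1
  Δ1: clk:1→0
  (1Δ to stable)
t=2 Δ0: s1=1 clk=0 s2=0 s0=1
  Δ1: clk:0→1
  (1Δ to stable)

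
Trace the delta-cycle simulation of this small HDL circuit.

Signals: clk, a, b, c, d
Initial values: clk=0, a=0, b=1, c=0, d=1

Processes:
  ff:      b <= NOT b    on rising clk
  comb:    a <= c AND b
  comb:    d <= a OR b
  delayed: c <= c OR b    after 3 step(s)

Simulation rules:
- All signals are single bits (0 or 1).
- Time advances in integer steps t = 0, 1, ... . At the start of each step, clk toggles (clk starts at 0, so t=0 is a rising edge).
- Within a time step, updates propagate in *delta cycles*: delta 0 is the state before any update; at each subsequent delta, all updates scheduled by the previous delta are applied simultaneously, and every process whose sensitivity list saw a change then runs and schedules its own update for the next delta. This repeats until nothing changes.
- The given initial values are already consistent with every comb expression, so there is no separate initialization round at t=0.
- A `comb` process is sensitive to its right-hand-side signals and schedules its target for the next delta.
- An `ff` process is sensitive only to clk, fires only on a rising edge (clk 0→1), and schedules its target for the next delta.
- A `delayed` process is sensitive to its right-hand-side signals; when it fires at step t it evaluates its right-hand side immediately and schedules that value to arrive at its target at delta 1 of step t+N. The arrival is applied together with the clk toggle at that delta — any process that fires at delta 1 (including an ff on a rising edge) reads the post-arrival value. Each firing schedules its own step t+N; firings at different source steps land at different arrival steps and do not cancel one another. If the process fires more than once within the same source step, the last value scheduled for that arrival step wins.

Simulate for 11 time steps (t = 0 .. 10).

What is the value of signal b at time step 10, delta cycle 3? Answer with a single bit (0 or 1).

1

t0.Δ0 c=0 b=1 a=0 clk=0 d=1
t0.Δ1 c=0 b=1 a=0 clk=1 d=1
t0.Δ2 c=0 b=0 a=0 clk=1 d=1
t0.Δ3 c=0 b=0 a=0 clk=1 d=0
t1.Δ0 c=0 b=0 a=0 clk=1 d=0
t1.Δ1 c=0 b=0 a=0 clk=0 d=0
t2.Δ0 c=0 b=0 a=0 clk=0 d=0
t2.Δ1 c=0 b=0 a=0 clk=1 d=0
t2.Δ2 c=0 b=1 a=0 clk=1 d=0
t2.Δ3 c=0 b=1 a=0 clk=1 d=1
t3.Δ0 c=0 b=1 a=0 clk=1 d=1
t3.Δ1 c=0 b=1 a=0 clk=0 d=1
t4.Δ0 c=0 b=1 a=0 clk=0 d=1
t4.Δ1 c=0 b=1 a=0 clk=1 d=1
t4.Δ2 c=0 b=0 a=0 clk=1 d=1
t4.Δ3 c=0 b=0 a=0 clk=1 d=0
t5.Δ0 c=0 b=0 a=0 clk=1 d=0
t5.Δ1 c=1 b=0 a=0 clk=0 d=0
t6.Δ0 c=1 b=0 a=0 clk=0 d=0
t6.Δ1 c=1 b=0 a=0 clk=1 d=0
t6.Δ2 c=1 b=1 a=0 clk=1 d=0
t6.Δ3 c=1 b=1 a=1 clk=1 d=1
t7.Δ0 c=1 b=1 a=1 clk=1 d=1
t7.Δ1 c=0 b=1 a=1 clk=0 d=1
t7.Δ2 c=0 b=1 a=0 clk=0 d=1
t8.Δ0 c=0 b=1 a=0 clk=0 d=1
t8.Δ1 c=1 b=1 a=0 clk=1 d=1
t8.Δ2 c=1 b=0 a=1 clk=1 d=1
t8.Δ3 c=1 b=0 a=0 clk=1 d=1
t8.Δ4 c=1 b=0 a=0 clk=1 d=0
t9.Δ0 c=1 b=0 a=0 clk=1 d=0
t9.Δ1 c=1 b=0 a=0 clk=0 d=0
t10.Δ0 c=1 b=0 a=0 clk=0 d=0
t10.Δ1 c=1 b=0 a=0 clk=1 d=0
t10.Δ2 c=1 b=1 a=0 clk=1 d=0
t10.Δ3 c=1 b=1 a=1 clk=1 d=1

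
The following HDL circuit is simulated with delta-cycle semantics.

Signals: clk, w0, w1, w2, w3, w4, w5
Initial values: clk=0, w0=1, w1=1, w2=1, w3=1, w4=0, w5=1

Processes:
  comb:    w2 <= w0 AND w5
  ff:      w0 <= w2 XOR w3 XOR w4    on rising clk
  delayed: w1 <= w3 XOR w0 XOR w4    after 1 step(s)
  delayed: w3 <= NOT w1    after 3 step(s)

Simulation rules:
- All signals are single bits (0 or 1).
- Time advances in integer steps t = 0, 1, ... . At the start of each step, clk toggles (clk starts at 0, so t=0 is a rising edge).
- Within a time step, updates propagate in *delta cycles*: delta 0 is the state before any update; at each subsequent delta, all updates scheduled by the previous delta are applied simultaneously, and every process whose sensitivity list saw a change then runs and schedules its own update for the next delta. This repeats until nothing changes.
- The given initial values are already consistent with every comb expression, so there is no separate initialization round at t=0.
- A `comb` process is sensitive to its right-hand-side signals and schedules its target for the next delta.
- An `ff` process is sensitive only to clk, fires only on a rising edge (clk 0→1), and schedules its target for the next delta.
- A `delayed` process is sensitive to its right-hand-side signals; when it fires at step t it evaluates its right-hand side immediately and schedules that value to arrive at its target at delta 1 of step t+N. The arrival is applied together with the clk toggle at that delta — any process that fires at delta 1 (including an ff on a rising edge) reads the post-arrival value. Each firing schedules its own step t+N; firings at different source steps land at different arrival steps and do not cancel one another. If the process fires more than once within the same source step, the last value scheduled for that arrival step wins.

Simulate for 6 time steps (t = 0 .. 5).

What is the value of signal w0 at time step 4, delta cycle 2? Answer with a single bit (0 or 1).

0

t=0 Δ0: w4=0 w2=1 clk=0 w0=1 w3=1 w1=1 w5=1
  Δ1: clk:0→1
  Δ2: w0:1→0
  Δ3: w2:1→0
  (3Δ to stable)
t=1 Δ0: w4=0 w2=0 clk=1 w0=0 w3=1 w1=1 w5=1
  Δ1: clk:1→0
  (1Δ to stable)
t=2 Δ0: w4=0 w2=0 clk=0 w0=0 w3=1 w1=1 w5=1
  Δ1: clk:0→1
  Δ2: w0:0→1
  Δ3: w2:0→1
  (3Δ to stable)
t=3 Δ0: w4=0 w2=1 clk=1 w0=1 w3=1 w1=1 w5=1
  Δ1: clk:1→0, w1:1→0
  (1Δ to stable)
t=4 Δ0: w4=0 w2=1 clk=0 w0=1 w3=1 w1=0 w5=1
  Δ1: clk:0→1
  Δ2: w0:1→0
  Δ3: w2:1→0
  (3Δ to stable)
t=5 Δ0: w4=0 w2=0 clk=1 w0=0 w3=1 w1=0 w5=1
  Δ1: clk:1→0, w1:0→1
  (1Δ to stable)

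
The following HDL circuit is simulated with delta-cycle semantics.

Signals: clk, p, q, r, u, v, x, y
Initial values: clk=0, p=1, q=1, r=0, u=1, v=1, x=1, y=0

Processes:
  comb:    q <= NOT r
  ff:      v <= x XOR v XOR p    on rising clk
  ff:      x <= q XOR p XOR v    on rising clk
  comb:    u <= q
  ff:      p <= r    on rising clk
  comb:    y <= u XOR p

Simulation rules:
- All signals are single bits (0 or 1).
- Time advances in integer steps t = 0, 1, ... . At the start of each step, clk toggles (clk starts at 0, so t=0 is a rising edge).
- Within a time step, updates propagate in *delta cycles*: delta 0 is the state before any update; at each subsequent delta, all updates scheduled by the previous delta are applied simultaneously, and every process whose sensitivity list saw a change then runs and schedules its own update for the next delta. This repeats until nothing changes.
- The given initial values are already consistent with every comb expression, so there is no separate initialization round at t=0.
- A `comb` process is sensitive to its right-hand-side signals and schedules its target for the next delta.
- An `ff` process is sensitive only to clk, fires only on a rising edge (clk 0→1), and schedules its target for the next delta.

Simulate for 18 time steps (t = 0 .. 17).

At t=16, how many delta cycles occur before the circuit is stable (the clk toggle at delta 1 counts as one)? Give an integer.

2

[bits: p,r,x,clk,y,u,q,v]
t=0: Δ0=10100111 Δ1=10110111 Δ2=00110111 Δ3=00111111 | 3Δ
t=1: Δ0=00111111 Δ1=00101111 | 1Δ
t=2: Δ0=00101111 Δ1=00111111 Δ2=00011110 | 2Δ
t=3: Δ0=00011110 Δ1=00001110 | 1Δ
t=4: Δ0=00001110 Δ1=00011110 Δ2=00111110 | 2Δ
t=5: Δ0=00111110 Δ1=00101110 | 1Δ
t=6: Δ0=00101110 Δ1=00111110 Δ2=00111111 | 2Δ
t=7: Δ0=00111111 Δ1=00101111 | 1Δ
t=8: Δ0=00101111 Δ1=00111111 Δ2=00011110 | 2Δ
t=9: Δ0=00011110 Δ1=00001110 | 1Δ
t=10: Δ0=00001110 Δ1=00011110 Δ2=00111110 | 2Δ
t=11: Δ0=00111110 Δ1=00101110 | 1Δ
t=12: Δ0=00101110 Δ1=00111110 Δ2=00111111 | 2Δ
t=13: Δ0=00111111 Δ1=00101111 | 1Δ
t=14: Δ0=00101111 Δ1=00111111 Δ2=00011110 | 2Δ
t=15: Δ0=00011110 Δ1=00001110 | 1Δ
t=16: Δ0=00001110 Δ1=00011110 Δ2=00111110 | 2Δ
t=17: Δ0=00111110 Δ1=00101110 | 1Δ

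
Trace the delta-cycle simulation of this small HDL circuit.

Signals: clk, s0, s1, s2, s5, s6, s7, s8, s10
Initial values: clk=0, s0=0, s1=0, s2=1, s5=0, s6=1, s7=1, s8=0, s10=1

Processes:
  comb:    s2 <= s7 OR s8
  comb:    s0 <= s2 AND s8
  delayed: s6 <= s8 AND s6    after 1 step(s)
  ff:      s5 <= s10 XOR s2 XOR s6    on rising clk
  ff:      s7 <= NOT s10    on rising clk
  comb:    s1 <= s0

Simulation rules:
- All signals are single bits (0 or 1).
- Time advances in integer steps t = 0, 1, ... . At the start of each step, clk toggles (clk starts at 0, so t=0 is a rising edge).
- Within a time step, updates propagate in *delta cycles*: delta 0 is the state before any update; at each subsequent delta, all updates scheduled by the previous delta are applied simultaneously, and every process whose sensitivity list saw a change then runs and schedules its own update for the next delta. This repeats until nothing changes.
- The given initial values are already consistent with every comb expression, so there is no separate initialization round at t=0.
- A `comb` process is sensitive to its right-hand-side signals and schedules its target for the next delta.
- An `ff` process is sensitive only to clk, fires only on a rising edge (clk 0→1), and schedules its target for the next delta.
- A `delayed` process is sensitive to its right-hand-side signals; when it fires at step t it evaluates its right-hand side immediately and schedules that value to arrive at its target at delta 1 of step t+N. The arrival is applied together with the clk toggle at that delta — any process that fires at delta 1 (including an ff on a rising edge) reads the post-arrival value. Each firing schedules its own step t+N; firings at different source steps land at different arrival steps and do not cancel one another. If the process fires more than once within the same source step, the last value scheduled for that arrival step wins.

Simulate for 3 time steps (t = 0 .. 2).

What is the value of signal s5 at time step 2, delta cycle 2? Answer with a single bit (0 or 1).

0

[bits: s10,clk,s0,s2,s1,s7,s8,s6,s5]
t=0: Δ0=100101010 Δ1=110101010 Δ2=110100011 Δ3=110000011 | 3Δ
t=1: Δ0=110000011 Δ1=100000011 | 1Δ
t=2: Δ0=100000011 Δ1=110000011 Δ2=110000010 | 2Δ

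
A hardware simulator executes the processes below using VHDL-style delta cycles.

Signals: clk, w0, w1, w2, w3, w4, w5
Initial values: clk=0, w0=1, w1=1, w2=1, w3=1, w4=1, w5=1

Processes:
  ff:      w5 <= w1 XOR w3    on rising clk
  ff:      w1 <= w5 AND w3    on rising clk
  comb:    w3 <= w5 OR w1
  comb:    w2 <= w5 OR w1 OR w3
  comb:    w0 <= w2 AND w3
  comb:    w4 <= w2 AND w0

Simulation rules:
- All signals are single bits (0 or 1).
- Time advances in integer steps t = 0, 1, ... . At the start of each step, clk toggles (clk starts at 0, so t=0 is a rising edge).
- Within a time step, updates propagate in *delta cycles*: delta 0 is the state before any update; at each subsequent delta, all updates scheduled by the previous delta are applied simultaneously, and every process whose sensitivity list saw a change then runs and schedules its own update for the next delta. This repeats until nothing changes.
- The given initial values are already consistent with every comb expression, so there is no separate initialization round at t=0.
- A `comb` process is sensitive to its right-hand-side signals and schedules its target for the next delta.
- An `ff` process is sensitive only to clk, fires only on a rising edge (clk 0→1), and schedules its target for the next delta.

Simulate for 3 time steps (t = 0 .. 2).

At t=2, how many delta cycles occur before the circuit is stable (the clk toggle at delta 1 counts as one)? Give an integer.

[bits: clk,w4,w3,w5,w1,w2,w0]
t=0: Δ0=0111111 Δ1=1111111 Δ2=1110111 | 2Δ
t=1: Δ0=1110111 Δ1=0110111 | 1Δ
t=2: Δ0=0110111 Δ1=1110111 Δ2=1110011 Δ3=1100011 Δ4=1100000 Δ5=1000000 | 5Δ

5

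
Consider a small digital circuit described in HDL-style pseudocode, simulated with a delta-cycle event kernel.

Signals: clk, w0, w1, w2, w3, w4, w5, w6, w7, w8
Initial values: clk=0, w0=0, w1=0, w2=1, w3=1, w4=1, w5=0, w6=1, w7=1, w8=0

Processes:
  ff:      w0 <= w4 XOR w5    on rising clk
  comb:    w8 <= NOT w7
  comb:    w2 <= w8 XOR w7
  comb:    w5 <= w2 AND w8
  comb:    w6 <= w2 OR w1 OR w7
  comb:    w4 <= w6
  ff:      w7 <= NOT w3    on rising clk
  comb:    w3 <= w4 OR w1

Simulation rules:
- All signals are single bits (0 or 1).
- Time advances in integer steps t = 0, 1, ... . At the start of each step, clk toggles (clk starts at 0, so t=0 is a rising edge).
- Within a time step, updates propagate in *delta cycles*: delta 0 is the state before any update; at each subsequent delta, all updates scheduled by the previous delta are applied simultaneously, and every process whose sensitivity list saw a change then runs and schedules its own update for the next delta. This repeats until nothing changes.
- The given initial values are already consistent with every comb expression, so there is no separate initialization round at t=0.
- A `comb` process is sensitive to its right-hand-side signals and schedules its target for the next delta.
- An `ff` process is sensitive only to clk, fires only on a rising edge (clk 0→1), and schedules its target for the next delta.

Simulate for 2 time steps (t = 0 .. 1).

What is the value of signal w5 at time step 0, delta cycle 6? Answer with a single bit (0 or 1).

1

[bits: clk,w2,w6,w1,w8,w0,w3,w5,w4,w7]
t=0: Δ0=0110001011 Δ1=1110001011 Δ2=1110011010 Δ3=1010111010 Δ4=1100111010 Δ5=1110111100 Δ6=1110110110 Δ7=1110111110 | 7Δ
t=1: Δ0=1110111110 Δ1=0110111110 | 1Δ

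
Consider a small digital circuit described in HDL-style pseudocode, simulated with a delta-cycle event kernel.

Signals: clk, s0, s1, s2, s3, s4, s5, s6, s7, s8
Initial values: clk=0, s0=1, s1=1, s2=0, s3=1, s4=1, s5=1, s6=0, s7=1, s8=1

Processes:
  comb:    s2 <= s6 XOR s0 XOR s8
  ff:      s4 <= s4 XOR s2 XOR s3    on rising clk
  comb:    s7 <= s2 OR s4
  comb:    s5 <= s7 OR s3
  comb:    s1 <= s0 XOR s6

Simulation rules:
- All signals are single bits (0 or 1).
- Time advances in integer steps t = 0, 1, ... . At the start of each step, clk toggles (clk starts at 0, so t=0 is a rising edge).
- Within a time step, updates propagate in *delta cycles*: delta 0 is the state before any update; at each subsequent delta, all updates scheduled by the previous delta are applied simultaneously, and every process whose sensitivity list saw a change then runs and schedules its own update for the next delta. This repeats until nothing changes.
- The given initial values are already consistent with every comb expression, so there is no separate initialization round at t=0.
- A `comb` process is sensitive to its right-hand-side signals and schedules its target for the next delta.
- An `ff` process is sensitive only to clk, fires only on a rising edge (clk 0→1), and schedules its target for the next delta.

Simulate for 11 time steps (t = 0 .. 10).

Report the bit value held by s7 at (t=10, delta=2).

[bits: s1,s4,s2,s5,s7,clk,s0,s8,s3,s6]
t=0: Δ0=1101101110 Δ1=1101111110 Δ2=1001111110 Δ3=1001011110 | 3Δ
t=1: Δ0=1001011110 Δ1=1001001110 | 1Δ
t=2: Δ0=1001001110 Δ1=1001011110 Δ2=1101011110 Δ3=1101111110 | 3Δ
t=3: Δ0=1101111110 Δ1=1101101110 | 1Δ
t=4: Δ0=1101101110 Δ1=1101111110 Δ2=1001111110 Δ3=1001011110 | 3Δ
t=5: Δ0=1001011110 Δ1=1001001110 | 1Δ
t=6: Δ0=1001001110 Δ1=1001011110 Δ2=1101011110 Δ3=1101111110 | 3Δ
t=7: Δ0=1101111110 Δ1=1101101110 | 1Δ
t=8: Δ0=1101101110 Δ1=1101111110 Δ2=1001111110 Δ3=1001011110 | 3Δ
t=9: Δ0=1001011110 Δ1=1001001110 | 1Δ
t=10: Δ0=1001001110 Δ1=1001011110 Δ2=1101011110 Δ3=1101111110 | 3Δ

0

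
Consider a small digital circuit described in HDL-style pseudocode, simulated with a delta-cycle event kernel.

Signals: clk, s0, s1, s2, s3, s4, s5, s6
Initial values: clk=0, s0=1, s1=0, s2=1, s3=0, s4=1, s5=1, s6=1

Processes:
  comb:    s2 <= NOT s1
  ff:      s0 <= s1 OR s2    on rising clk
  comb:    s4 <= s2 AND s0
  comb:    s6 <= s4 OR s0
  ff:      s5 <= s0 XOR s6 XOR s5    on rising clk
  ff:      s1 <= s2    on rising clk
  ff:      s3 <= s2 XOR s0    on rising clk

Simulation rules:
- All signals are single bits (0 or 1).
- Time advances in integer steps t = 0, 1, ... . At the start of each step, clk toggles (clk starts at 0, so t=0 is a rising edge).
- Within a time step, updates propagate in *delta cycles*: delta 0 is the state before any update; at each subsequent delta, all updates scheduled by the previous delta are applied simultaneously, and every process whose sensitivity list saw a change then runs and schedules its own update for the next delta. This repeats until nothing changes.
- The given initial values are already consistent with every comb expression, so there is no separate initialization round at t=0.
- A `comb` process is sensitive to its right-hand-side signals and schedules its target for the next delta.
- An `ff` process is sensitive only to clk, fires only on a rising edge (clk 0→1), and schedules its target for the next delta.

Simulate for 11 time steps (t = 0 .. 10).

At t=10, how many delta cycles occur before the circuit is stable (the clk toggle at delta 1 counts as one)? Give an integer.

t0.Δ0 s1=0 s3=0 s0=1 s2=1 s6=1 s5=1 clk=0 s4=1
t0.Δ1 s1=0 s3=0 s0=1 s2=1 s6=1 s5=1 clk=1 s4=1
t0.Δ2 s1=1 s3=0 s0=1 s2=1 s6=1 s5=1 clk=1 s4=1
t0.Δ3 s1=1 s3=0 s0=1 s2=0 s6=1 s5=1 clk=1 s4=1
t0.Δ4 s1=1 s3=0 s0=1 s2=0 s6=1 s5=1 clk=1 s4=0
t1.Δ0 s1=1 s3=0 s0=1 s2=0 s6=1 s5=1 clk=1 s4=0
t1.Δ1 s1=1 s3=0 s0=1 s2=0 s6=1 s5=1 clk=0 s4=0
t2.Δ0 s1=1 s3=0 s0=1 s2=0 s6=1 s5=1 clk=0 s4=0
t2.Δ1 s1=1 s3=0 s0=1 s2=0 s6=1 s5=1 clk=1 s4=0
t2.Δ2 s1=0 s3=1 s0=1 s2=0 s6=1 s5=1 clk=1 s4=0
t2.Δ3 s1=0 s3=1 s0=1 s2=1 s6=1 s5=1 clk=1 s4=0
t2.Δ4 s1=0 s3=1 s0=1 s2=1 s6=1 s5=1 clk=1 s4=1
t3.Δ0 s1=0 s3=1 s0=1 s2=1 s6=1 s5=1 clk=1 s4=1
t3.Δ1 s1=0 s3=1 s0=1 s2=1 s6=1 s5=1 clk=0 s4=1
t4.Δ0 s1=0 s3=1 s0=1 s2=1 s6=1 s5=1 clk=0 s4=1
t4.Δ1 s1=0 s3=1 s0=1 s2=1 s6=1 s5=1 clk=1 s4=1
t4.Δ2 s1=1 s3=0 s0=1 s2=1 s6=1 s5=1 clk=1 s4=1
t4.Δ3 s1=1 s3=0 s0=1 s2=0 s6=1 s5=1 clk=1 s4=1
t4.Δ4 s1=1 s3=0 s0=1 s2=0 s6=1 s5=1 clk=1 s4=0
t5.Δ0 s1=1 s3=0 s0=1 s2=0 s6=1 s5=1 clk=1 s4=0
t5.Δ1 s1=1 s3=0 s0=1 s2=0 s6=1 s5=1 clk=0 s4=0
t6.Δ0 s1=1 s3=0 s0=1 s2=0 s6=1 s5=1 clk=0 s4=0
t6.Δ1 s1=1 s3=0 s0=1 s2=0 s6=1 s5=1 clk=1 s4=0
t6.Δ2 s1=0 s3=1 s0=1 s2=0 s6=1 s5=1 clk=1 s4=0
t6.Δ3 s1=0 s3=1 s0=1 s2=1 s6=1 s5=1 clk=1 s4=0
t6.Δ4 s1=0 s3=1 s0=1 s2=1 s6=1 s5=1 clk=1 s4=1
t7.Δ0 s1=0 s3=1 s0=1 s2=1 s6=1 s5=1 clk=1 s4=1
t7.Δ1 s1=0 s3=1 s0=1 s2=1 s6=1 s5=1 clk=0 s4=1
t8.Δ0 s1=0 s3=1 s0=1 s2=1 s6=1 s5=1 clk=0 s4=1
t8.Δ1 s1=0 s3=1 s0=1 s2=1 s6=1 s5=1 clk=1 s4=1
t8.Δ2 s1=1 s3=0 s0=1 s2=1 s6=1 s5=1 clk=1 s4=1
t8.Δ3 s1=1 s3=0 s0=1 s2=0 s6=1 s5=1 clk=1 s4=1
t8.Δ4 s1=1 s3=0 s0=1 s2=0 s6=1 s5=1 clk=1 s4=0
t9.Δ0 s1=1 s3=0 s0=1 s2=0 s6=1 s5=1 clk=1 s4=0
t9.Δ1 s1=1 s3=0 s0=1 s2=0 s6=1 s5=1 clk=0 s4=0
t10.Δ0 s1=1 s3=0 s0=1 s2=0 s6=1 s5=1 clk=0 s4=0
t10.Δ1 s1=1 s3=0 s0=1 s2=0 s6=1 s5=1 clk=1 s4=0
t10.Δ2 s1=0 s3=1 s0=1 s2=0 s6=1 s5=1 clk=1 s4=0
t10.Δ3 s1=0 s3=1 s0=1 s2=1 s6=1 s5=1 clk=1 s4=0
t10.Δ4 s1=0 s3=1 s0=1 s2=1 s6=1 s5=1 clk=1 s4=1

4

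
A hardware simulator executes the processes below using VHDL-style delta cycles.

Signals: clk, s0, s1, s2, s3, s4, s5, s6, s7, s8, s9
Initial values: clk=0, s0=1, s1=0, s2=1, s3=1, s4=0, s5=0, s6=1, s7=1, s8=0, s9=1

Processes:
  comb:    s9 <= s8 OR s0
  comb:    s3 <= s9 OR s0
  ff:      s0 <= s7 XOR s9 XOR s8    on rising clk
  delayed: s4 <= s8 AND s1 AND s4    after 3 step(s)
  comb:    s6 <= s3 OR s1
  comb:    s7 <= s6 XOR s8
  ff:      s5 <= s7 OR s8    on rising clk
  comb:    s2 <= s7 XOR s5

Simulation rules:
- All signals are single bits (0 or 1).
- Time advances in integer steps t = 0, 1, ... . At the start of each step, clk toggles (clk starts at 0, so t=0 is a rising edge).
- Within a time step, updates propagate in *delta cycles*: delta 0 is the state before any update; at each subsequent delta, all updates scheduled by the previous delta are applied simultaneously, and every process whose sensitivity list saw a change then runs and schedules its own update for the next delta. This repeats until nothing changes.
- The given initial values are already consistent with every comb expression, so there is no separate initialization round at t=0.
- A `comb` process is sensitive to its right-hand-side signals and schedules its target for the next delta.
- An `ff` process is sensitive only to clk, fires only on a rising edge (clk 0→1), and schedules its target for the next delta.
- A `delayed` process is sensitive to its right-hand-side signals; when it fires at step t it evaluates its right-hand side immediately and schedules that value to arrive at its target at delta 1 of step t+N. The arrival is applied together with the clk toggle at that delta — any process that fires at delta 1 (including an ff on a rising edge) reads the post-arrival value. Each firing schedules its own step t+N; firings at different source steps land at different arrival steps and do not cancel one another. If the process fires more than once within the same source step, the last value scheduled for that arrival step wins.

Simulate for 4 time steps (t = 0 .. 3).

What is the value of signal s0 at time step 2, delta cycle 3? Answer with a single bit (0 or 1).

t0.Δ0 s7=1 s4=0 s1=0 s5=0 clk=0 s8=0 s3=1 s2=1 s9=1 s0=1 s6=1
t0.Δ1 s7=1 s4=0 s1=0 s5=0 clk=1 s8=0 s3=1 s2=1 s9=1 s0=1 s6=1
t0.Δ2 s7=1 s4=0 s1=0 s5=1 clk=1 s8=0 s3=1 s2=1 s9=1 s0=0 s6=1
t0.Δ3 s7=1 s4=0 s1=0 s5=1 clk=1 s8=0 s3=1 s2=0 s9=0 s0=0 s6=1
t0.Δ4 s7=1 s4=0 s1=0 s5=1 clk=1 s8=0 s3=0 s2=0 s9=0 s0=0 s6=1
t0.Δ5 s7=1 s4=0 s1=0 s5=1 clk=1 s8=0 s3=0 s2=0 s9=0 s0=0 s6=0
t0.Δ6 s7=0 s4=0 s1=0 s5=1 clk=1 s8=0 s3=0 s2=0 s9=0 s0=0 s6=0
t0.Δ7 s7=0 s4=0 s1=0 s5=1 clk=1 s8=0 s3=0 s2=1 s9=0 s0=0 s6=0
t1.Δ0 s7=0 s4=0 s1=0 s5=1 clk=1 s8=0 s3=0 s2=1 s9=0 s0=0 s6=0
t1.Δ1 s7=0 s4=0 s1=0 s5=1 clk=0 s8=0 s3=0 s2=1 s9=0 s0=0 s6=0
t2.Δ0 s7=0 s4=0 s1=0 s5=1 clk=0 s8=0 s3=0 s2=1 s9=0 s0=0 s6=0
t2.Δ1 s7=0 s4=0 s1=0 s5=1 clk=1 s8=0 s3=0 s2=1 s9=0 s0=0 s6=0
t2.Δ2 s7=0 s4=0 s1=0 s5=0 clk=1 s8=0 s3=0 s2=1 s9=0 s0=0 s6=0
t2.Δ3 s7=0 s4=0 s1=0 s5=0 clk=1 s8=0 s3=0 s2=0 s9=0 s0=0 s6=0
t3.Δ0 s7=0 s4=0 s1=0 s5=0 clk=1 s8=0 s3=0 s2=0 s9=0 s0=0 s6=0
t3.Δ1 s7=0 s4=0 s1=0 s5=0 clk=0 s8=0 s3=0 s2=0 s9=0 s0=0 s6=0

0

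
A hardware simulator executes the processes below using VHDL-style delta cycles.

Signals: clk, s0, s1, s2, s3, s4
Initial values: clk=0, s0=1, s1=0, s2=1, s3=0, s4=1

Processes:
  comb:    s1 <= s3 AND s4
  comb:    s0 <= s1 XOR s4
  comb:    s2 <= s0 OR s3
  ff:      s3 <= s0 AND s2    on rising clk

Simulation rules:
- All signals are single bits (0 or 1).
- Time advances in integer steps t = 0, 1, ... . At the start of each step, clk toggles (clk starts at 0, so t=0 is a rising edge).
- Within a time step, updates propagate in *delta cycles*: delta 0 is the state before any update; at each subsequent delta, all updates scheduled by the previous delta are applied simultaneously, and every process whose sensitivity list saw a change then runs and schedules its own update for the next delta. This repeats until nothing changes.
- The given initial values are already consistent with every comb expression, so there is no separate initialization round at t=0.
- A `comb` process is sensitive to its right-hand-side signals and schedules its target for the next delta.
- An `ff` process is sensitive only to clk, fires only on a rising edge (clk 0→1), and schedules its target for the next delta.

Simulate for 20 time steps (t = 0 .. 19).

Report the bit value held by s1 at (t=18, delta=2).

1

t0.Δ0 s4=1 s0=1 s2=1 clk=0 s3=0 s1=0
t0.Δ1 s4=1 s0=1 s2=1 clk=1 s3=0 s1=0
t0.Δ2 s4=1 s0=1 s2=1 clk=1 s3=1 s1=0
t0.Δ3 s4=1 s0=1 s2=1 clk=1 s3=1 s1=1
t0.Δ4 s4=1 s0=0 s2=1 clk=1 s3=1 s1=1
t1.Δ0 s4=1 s0=0 s2=1 clk=1 s3=1 s1=1
t1.Δ1 s4=1 s0=0 s2=1 clk=0 s3=1 s1=1
t2.Δ0 s4=1 s0=0 s2=1 clk=0 s3=1 s1=1
t2.Δ1 s4=1 s0=0 s2=1 clk=1 s3=1 s1=1
t2.Δ2 s4=1 s0=0 s2=1 clk=1 s3=0 s1=1
t2.Δ3 s4=1 s0=0 s2=0 clk=1 s3=0 s1=0
t2.Δ4 s4=1 s0=1 s2=0 clk=1 s3=0 s1=0
t2.Δ5 s4=1 s0=1 s2=1 clk=1 s3=0 s1=0
t3.Δ0 s4=1 s0=1 s2=1 clk=1 s3=0 s1=0
t3.Δ1 s4=1 s0=1 s2=1 clk=0 s3=0 s1=0
t4.Δ0 s4=1 s0=1 s2=1 clk=0 s3=0 s1=0
t4.Δ1 s4=1 s0=1 s2=1 clk=1 s3=0 s1=0
t4.Δ2 s4=1 s0=1 s2=1 clk=1 s3=1 s1=0
t4.Δ3 s4=1 s0=1 s2=1 clk=1 s3=1 s1=1
t4.Δ4 s4=1 s0=0 s2=1 clk=1 s3=1 s1=1
t5.Δ0 s4=1 s0=0 s2=1 clk=1 s3=1 s1=1
t5.Δ1 s4=1 s0=0 s2=1 clk=0 s3=1 s1=1
t6.Δ0 s4=1 s0=0 s2=1 clk=0 s3=1 s1=1
t6.Δ1 s4=1 s0=0 s2=1 clk=1 s3=1 s1=1
t6.Δ2 s4=1 s0=0 s2=1 clk=1 s3=0 s1=1
t6.Δ3 s4=1 s0=0 s2=0 clk=1 s3=0 s1=0
t6.Δ4 s4=1 s0=1 s2=0 clk=1 s3=0 s1=0
t6.Δ5 s4=1 s0=1 s2=1 clk=1 s3=0 s1=0
t7.Δ0 s4=1 s0=1 s2=1 clk=1 s3=0 s1=0
t7.Δ1 s4=1 s0=1 s2=1 clk=0 s3=0 s1=0
t8.Δ0 s4=1 s0=1 s2=1 clk=0 s3=0 s1=0
t8.Δ1 s4=1 s0=1 s2=1 clk=1 s3=0 s1=0
t8.Δ2 s4=1 s0=1 s2=1 clk=1 s3=1 s1=0
t8.Δ3 s4=1 s0=1 s2=1 clk=1 s3=1 s1=1
t8.Δ4 s4=1 s0=0 s2=1 clk=1 s3=1 s1=1
t9.Δ0 s4=1 s0=0 s2=1 clk=1 s3=1 s1=1
t9.Δ1 s4=1 s0=0 s2=1 clk=0 s3=1 s1=1
t10.Δ0 s4=1 s0=0 s2=1 clk=0 s3=1 s1=1
t10.Δ1 s4=1 s0=0 s2=1 clk=1 s3=1 s1=1
t10.Δ2 s4=1 s0=0 s2=1 clk=1 s3=0 s1=1
t10.Δ3 s4=1 s0=0 s2=0 clk=1 s3=0 s1=0
t10.Δ4 s4=1 s0=1 s2=0 clk=1 s3=0 s1=0
t10.Δ5 s4=1 s0=1 s2=1 clk=1 s3=0 s1=0
t11.Δ0 s4=1 s0=1 s2=1 clk=1 s3=0 s1=0
t11.Δ1 s4=1 s0=1 s2=1 clk=0 s3=0 s1=0
t12.Δ0 s4=1 s0=1 s2=1 clk=0 s3=0 s1=0
t12.Δ1 s4=1 s0=1 s2=1 clk=1 s3=0 s1=0
t12.Δ2 s4=1 s0=1 s2=1 clk=1 s3=1 s1=0
t12.Δ3 s4=1 s0=1 s2=1 clk=1 s3=1 s1=1
t12.Δ4 s4=1 s0=0 s2=1 clk=1 s3=1 s1=1
t13.Δ0 s4=1 s0=0 s2=1 clk=1 s3=1 s1=1
t13.Δ1 s4=1 s0=0 s2=1 clk=0 s3=1 s1=1
t14.Δ0 s4=1 s0=0 s2=1 clk=0 s3=1 s1=1
t14.Δ1 s4=1 s0=0 s2=1 clk=1 s3=1 s1=1
t14.Δ2 s4=1 s0=0 s2=1 clk=1 s3=0 s1=1
t14.Δ3 s4=1 s0=0 s2=0 clk=1 s3=0 s1=0
t14.Δ4 s4=1 s0=1 s2=0 clk=1 s3=0 s1=0
t14.Δ5 s4=1 s0=1 s2=1 clk=1 s3=0 s1=0
t15.Δ0 s4=1 s0=1 s2=1 clk=1 s3=0 s1=0
t15.Δ1 s4=1 s0=1 s2=1 clk=0 s3=0 s1=0
t16.Δ0 s4=1 s0=1 s2=1 clk=0 s3=0 s1=0
t16.Δ1 s4=1 s0=1 s2=1 clk=1 s3=0 s1=0
t16.Δ2 s4=1 s0=1 s2=1 clk=1 s3=1 s1=0
t16.Δ3 s4=1 s0=1 s2=1 clk=1 s3=1 s1=1
t16.Δ4 s4=1 s0=0 s2=1 clk=1 s3=1 s1=1
t17.Δ0 s4=1 s0=0 s2=1 clk=1 s3=1 s1=1
t17.Δ1 s4=1 s0=0 s2=1 clk=0 s3=1 s1=1
t18.Δ0 s4=1 s0=0 s2=1 clk=0 s3=1 s1=1
t18.Δ1 s4=1 s0=0 s2=1 clk=1 s3=1 s1=1
t18.Δ2 s4=1 s0=0 s2=1 clk=1 s3=0 s1=1
t18.Δ3 s4=1 s0=0 s2=0 clk=1 s3=0 s1=0
t18.Δ4 s4=1 s0=1 s2=0 clk=1 s3=0 s1=0
t18.Δ5 s4=1 s0=1 s2=1 clk=1 s3=0 s1=0
t19.Δ0 s4=1 s0=1 s2=1 clk=1 s3=0 s1=0
t19.Δ1 s4=1 s0=1 s2=1 clk=0 s3=0 s1=0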